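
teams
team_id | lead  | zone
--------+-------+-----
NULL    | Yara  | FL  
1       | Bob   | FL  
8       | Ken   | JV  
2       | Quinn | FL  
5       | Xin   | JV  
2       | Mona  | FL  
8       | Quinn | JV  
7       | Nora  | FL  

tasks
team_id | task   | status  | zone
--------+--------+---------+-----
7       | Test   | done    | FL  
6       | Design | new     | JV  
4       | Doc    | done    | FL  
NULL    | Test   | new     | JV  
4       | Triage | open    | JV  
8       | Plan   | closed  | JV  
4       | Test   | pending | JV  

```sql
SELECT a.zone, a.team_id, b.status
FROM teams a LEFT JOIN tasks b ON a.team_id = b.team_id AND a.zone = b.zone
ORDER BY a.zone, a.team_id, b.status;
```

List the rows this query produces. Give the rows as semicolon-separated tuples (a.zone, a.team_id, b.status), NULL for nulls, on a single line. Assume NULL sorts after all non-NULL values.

LEFT JOIN keeps every row from `teams`; unmatched rows get NULL for `tasks`'s columns.
Matching on a.team_id = b.team_id AND a.zone = b.zone. A NULL in a compared column never satisfies the condition.
- a row (team_id=NULL, zone=FL): no match → kept, b columns NULL.
- a row (team_id=1, zone=FL): no match → kept, b columns NULL.
- a row (team_id=8, zone=JV): matches 1 b row(s) → 1 output row(s).
- a row (team_id=2, zone=FL): no match → kept, b columns NULL.
- a row (team_id=5, zone=JV): no match → kept, b columns NULL.
- a row (team_id=2, zone=FL): no match → kept, b columns NULL.
- a row (team_id=8, zone=JV): matches 1 b row(s) → 1 output row(s).
- a row (team_id=7, zone=FL): matches 1 b row(s) → 1 output row(s).
After projecting and ordering:
a.zone | a.team_id | b.status
FL | 1 | NULL
FL | 2 | NULL
FL | 2 | NULL
FL | 7 | done
FL | NULL | NULL
JV | 5 | NULL
JV | 8 | closed
JV | 8 | closed

(FL, 1, NULL); (FL, 2, NULL); (FL, 2, NULL); (FL, 7, done); (FL, NULL, NULL); (JV, 5, NULL); (JV, 8, closed); (JV, 8, closed)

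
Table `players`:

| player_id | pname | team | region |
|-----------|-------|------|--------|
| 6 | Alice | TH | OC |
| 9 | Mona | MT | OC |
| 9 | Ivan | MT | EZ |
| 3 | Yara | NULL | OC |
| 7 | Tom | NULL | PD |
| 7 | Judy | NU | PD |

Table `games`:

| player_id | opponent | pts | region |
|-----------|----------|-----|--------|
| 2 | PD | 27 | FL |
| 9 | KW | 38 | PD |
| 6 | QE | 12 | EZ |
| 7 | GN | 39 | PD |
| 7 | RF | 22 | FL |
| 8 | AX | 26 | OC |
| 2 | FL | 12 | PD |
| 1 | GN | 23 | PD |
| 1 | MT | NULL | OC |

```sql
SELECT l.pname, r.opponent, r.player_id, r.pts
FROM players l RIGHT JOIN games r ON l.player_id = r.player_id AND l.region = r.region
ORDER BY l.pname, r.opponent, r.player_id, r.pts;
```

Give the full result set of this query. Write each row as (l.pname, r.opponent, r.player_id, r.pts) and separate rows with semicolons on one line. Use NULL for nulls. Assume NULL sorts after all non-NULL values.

(Judy, GN, 7, 39); (Tom, GN, 7, 39); (NULL, AX, 8, 26); (NULL, FL, 2, 12); (NULL, GN, 1, 23); (NULL, KW, 9, 38); (NULL, MT, 1, NULL); (NULL, PD, 2, 27); (NULL, QE, 6, 12); (NULL, RF, 7, 22)

RIGHT JOIN keeps every row from `games`; unmatched rows get NULL for `players`'s columns.
Matching on l.player_id = r.player_id AND l.region = r.region.
- l row (player_id=6, region=OC): no match.
- l row (player_id=9, region=OC): no match.
- l row (player_id=9, region=EZ): no match.
- l row (player_id=3, region=OC): no match.
- l row (player_id=7, region=PD): matches 1 r row(s) → 1 output row(s).
- l row (player_id=7, region=PD): matches 1 r row(s) → 1 output row(s).
- 8 r row(s) had no l match → kept, l columns NULL.
After projecting and ordering:
l.pname | r.opponent | r.player_id | r.pts
Judy | GN | 7 | 39
Tom | GN | 7 | 39
NULL | AX | 8 | 26
NULL | FL | 2 | 12
NULL | GN | 1 | 23
NULL | KW | 9 | 38
NULL | MT | 1 | NULL
NULL | PD | 2 | 27
NULL | QE | 6 | 12
NULL | RF | 7 | 22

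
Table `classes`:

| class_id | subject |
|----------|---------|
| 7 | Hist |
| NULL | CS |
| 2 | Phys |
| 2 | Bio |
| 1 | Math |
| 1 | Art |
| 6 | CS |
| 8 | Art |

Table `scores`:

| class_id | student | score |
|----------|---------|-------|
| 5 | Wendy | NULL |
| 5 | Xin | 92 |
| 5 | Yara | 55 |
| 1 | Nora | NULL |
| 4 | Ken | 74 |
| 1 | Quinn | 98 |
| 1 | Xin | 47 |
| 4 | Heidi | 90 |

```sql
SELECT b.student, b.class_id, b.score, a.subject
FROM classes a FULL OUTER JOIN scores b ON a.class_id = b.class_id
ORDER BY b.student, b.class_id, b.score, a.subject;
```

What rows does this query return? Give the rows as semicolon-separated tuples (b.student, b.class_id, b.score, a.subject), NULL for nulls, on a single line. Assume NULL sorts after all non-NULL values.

(Heidi, 4, 90, NULL); (Ken, 4, 74, NULL); (Nora, 1, NULL, Art); (Nora, 1, NULL, Math); (Quinn, 1, 98, Art); (Quinn, 1, 98, Math); (Wendy, 5, NULL, NULL); (Xin, 1, 47, Art); (Xin, 1, 47, Math); (Xin, 5, 92, NULL); (Yara, 5, 55, NULL); (NULL, NULL, NULL, Art); (NULL, NULL, NULL, Bio); (NULL, NULL, NULL, CS); (NULL, NULL, NULL, CS); (NULL, NULL, NULL, Hist); (NULL, NULL, NULL, Phys)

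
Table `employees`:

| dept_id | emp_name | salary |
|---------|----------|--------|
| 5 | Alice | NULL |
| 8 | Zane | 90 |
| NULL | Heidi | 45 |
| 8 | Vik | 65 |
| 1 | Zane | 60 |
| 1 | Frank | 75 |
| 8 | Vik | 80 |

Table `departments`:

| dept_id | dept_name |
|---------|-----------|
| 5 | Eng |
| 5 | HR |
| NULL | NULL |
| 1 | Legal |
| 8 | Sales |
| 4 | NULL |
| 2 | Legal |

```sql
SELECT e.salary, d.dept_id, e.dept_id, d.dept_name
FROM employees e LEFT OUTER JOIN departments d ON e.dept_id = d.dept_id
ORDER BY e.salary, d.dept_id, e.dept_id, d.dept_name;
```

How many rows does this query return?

8

LEFT JOIN keeps every row from `employees`; unmatched rows get NULL for `departments`'s columns.
Matching on e.dept_id = d.dept_id. A NULL in a compared column never satisfies the condition.
Matched pairs: 7; unmatched e rows kept: 1.
Total: 7 matched + 1 padded = 8 rows.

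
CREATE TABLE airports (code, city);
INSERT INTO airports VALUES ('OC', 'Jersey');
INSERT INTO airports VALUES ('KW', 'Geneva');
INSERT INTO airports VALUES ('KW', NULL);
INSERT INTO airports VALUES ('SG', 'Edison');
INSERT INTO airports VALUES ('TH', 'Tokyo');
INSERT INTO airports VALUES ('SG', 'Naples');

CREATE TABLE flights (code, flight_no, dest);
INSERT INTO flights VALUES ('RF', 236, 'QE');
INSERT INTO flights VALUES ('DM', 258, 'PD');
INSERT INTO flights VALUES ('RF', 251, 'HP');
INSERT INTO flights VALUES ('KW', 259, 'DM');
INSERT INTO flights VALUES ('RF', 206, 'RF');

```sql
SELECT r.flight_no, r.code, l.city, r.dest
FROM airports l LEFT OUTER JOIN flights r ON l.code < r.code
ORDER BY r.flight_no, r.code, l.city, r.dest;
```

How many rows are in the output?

12

LEFT JOIN keeps every row from `airports`; unmatched rows get NULL for `flights`'s columns.
Matching on l.code < r.code.
- l[0] code=OC → 3 match(es) in r → 3 row(s).
- l[1] code=KW → 3 match(es) in r → 3 row(s).
- l[2] code=KW → 3 match(es) in r → 3 row(s).
- l[3] code=SG → no match; kept with NULLs on the r side.
- l[4] code=TH → no match; kept with NULLs on the r side.
- l[5] code=SG → no match; kept with NULLs on the r side.
Total: 9 matched + 3 padded = 12 rows.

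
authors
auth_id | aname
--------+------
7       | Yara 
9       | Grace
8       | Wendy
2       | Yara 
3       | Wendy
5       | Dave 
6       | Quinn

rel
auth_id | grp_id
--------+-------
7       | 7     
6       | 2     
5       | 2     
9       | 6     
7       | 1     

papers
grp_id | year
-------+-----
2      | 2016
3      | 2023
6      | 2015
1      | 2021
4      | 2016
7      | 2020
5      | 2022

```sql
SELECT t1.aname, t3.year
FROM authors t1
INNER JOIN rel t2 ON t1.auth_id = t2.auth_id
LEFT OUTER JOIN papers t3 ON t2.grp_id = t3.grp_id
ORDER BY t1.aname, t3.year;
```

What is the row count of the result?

5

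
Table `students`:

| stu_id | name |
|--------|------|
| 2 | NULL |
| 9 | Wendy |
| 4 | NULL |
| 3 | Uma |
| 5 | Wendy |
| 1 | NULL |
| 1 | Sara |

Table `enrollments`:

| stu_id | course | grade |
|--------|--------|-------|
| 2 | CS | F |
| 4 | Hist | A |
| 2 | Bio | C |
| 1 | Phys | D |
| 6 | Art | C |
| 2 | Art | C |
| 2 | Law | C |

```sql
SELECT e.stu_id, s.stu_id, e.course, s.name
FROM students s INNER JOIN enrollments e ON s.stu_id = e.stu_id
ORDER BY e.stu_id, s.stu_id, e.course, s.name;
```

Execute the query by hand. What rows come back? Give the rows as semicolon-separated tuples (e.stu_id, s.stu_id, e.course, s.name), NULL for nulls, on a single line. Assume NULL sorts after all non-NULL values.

INNER JOIN keeps only pairs where the ON condition holds.
Matching on s.stu_id = e.stu_id.
Matched pairs: 7.

(1, 1, Phys, Sara); (1, 1, Phys, NULL); (2, 2, Art, NULL); (2, 2, Bio, NULL); (2, 2, CS, NULL); (2, 2, Law, NULL); (4, 4, Hist, NULL)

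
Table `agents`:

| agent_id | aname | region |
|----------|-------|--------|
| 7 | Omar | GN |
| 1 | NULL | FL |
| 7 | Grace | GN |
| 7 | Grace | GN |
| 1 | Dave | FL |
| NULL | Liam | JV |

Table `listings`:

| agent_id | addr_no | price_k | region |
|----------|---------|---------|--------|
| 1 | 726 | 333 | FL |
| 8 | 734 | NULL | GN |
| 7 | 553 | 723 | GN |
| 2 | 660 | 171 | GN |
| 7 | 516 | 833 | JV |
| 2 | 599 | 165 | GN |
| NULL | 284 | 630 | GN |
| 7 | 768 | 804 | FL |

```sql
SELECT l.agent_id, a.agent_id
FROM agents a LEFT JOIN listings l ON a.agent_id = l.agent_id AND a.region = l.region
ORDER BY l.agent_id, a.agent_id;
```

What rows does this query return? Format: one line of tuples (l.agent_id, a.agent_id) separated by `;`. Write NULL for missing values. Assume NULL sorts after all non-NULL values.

(1, 1); (1, 1); (7, 7); (7, 7); (7, 7); (NULL, NULL)

LEFT JOIN keeps every row from `agents`; unmatched rows get NULL for `listings`'s columns.
Matching on a.agent_id = l.agent_id AND a.region = l.region. A NULL in a compared column never satisfies the condition.
Matched pairs: 5; unmatched a rows kept: 1.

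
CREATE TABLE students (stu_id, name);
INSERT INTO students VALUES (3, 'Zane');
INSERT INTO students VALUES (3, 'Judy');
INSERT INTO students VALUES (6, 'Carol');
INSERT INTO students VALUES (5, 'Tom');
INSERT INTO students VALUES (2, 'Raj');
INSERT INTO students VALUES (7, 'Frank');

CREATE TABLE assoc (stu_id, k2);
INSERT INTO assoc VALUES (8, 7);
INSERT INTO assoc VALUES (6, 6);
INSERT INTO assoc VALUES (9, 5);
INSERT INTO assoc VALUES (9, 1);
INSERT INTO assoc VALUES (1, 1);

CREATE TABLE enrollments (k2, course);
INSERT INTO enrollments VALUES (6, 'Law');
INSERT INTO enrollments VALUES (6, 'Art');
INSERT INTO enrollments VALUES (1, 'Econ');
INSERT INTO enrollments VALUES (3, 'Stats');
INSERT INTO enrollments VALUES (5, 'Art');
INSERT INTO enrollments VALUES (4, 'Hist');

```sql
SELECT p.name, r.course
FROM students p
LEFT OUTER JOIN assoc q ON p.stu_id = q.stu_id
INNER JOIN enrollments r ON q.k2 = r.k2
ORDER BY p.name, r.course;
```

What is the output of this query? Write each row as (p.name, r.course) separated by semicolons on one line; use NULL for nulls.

Step 1 — p LEFT JOIN q on stu_id → 6 row(s).
Then INNER JOIN `enrollments r` on k2: keep only rows whose q.k2 appears in r.

(Carol, Art); (Carol, Law)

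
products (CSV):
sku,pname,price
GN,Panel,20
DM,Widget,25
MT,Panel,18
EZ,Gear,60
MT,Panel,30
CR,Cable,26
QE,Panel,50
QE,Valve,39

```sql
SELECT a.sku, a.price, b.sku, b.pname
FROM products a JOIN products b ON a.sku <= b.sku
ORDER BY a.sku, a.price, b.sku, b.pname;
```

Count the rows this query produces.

INNER JOIN keeps only pairs where the ON condition holds.
Matching on a.sku <= b.sku.
- sku=GN: 5 matching b row(s), so 5 row(s) emitted.
- sku=DM: 7 matching b row(s), so 7 row(s) emitted.
- sku=MT: 4 matching b row(s), so 4 row(s) emitted.
- sku=EZ: 6 matching b row(s), so 6 row(s) emitted.
- sku=MT: 4 matching b row(s), so 4 row(s) emitted.
- sku=CR: 8 matching b row(s), so 8 row(s) emitted.
- sku=QE: 2 matching b row(s), so 2 row(s) emitted.
- sku=QE: 2 matching b row(s), so 2 row(s) emitted.
Total: 38 rows.

38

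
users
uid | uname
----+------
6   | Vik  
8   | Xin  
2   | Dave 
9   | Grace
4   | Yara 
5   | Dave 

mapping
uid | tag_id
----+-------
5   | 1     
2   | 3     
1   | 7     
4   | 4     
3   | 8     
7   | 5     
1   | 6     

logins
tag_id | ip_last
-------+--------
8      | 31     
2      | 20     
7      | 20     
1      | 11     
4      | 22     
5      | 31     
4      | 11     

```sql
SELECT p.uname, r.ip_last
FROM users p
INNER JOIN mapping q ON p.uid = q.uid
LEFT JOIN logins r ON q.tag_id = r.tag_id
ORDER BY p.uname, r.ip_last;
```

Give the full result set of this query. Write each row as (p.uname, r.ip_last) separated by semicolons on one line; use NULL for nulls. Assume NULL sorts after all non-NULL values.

Evaluate left to right. First `users p INNER JOIN mapping q` on uid: 3 row(s).
Then LEFT JOIN `logins r` on tag_id: each of those 3 rows is kept; rows whose q.tag_id has no match in r get NULL for r's columns.

(Dave, 11); (Dave, NULL); (Yara, 11); (Yara, 22)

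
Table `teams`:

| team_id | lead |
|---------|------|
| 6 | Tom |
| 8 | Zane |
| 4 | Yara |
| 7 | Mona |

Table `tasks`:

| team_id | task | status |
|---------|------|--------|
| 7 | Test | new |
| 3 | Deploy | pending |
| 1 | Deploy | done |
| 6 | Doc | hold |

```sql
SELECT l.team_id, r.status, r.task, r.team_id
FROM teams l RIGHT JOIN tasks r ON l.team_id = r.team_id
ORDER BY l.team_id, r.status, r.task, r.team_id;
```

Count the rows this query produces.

4

RIGHT JOIN keeps every row from `tasks`; unmatched rows get NULL for `teams`'s columns.
Matching on l.team_id = r.team_id.
Matched pairs: 2; unmatched r rows kept: 2.
Total: 2 matched + 2 padded = 4 rows.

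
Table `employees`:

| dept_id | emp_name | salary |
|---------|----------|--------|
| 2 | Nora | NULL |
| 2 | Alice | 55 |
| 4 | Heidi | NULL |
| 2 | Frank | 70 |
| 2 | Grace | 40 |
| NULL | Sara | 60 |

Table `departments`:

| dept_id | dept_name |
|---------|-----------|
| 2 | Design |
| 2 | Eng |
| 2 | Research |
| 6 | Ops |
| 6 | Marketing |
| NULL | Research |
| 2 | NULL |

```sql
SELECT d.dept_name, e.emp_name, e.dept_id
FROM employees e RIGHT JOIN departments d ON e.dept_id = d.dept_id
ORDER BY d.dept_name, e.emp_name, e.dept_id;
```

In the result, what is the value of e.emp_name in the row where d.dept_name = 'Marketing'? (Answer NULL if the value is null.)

RIGHT JOIN keeps every row from `departments`; unmatched rows get NULL for `employees`'s columns.
Matching on e.dept_id = d.dept_id. A NULL in a compared column never satisfies the condition.
Matched pairs: 16; unmatched d rows kept: 3.

NULL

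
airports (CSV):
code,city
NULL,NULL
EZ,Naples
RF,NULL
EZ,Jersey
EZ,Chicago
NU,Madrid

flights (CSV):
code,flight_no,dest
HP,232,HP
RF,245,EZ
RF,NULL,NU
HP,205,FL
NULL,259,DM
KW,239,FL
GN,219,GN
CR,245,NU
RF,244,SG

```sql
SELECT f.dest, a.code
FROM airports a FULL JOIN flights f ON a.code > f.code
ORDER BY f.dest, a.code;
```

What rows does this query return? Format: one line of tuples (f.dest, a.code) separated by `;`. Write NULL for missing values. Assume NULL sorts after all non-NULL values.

(DM, NULL); (EZ, NULL); (FL, NU); (FL, NU); (FL, RF); (FL, RF); (GN, NU); (GN, RF); (HP, NU); (HP, RF); (NU, EZ); (NU, EZ); (NU, EZ); (NU, NU); (NU, RF); (NU, NULL); (SG, NULL); (NULL, NULL)

FULL OUTER JOIN keeps every row from both sides; unmatched rows get NULL for the other side's columns.
Matching on a.code > f.code. A NULL in a compared column never satisfies the condition.
- a[0] code=NULL → no match; kept with NULLs on the f side.
- a[1] code=EZ → 1 match(es) in f → 1 row(s).
- a[2] code=RF → 5 match(es) in f → 5 row(s).
- a[3] code=EZ → 1 match(es) in f → 1 row(s).
- a[4] code=EZ → 1 match(es) in f → 1 row(s).
- a[5] code=NU → 5 match(es) in f → 5 row(s).
- 4 row(s) from f found no a partner → padded with NULL.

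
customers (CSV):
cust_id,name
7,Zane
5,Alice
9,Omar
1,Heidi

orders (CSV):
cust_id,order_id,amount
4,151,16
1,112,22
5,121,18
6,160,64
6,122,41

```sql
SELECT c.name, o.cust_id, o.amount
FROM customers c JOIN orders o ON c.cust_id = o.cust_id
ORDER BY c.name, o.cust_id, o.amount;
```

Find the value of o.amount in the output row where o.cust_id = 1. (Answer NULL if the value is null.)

INNER JOIN keeps only pairs where the ON condition holds.
Matching on c.cust_id = o.cust_id.
- c (cust_id=7) has no partner → excluded.
- c (cust_id=5) pairs with 1 row(s) of o.
- c (cust_id=9) has no partner → excluded.
- c (cust_id=1) pairs with 1 row(s) of o.

22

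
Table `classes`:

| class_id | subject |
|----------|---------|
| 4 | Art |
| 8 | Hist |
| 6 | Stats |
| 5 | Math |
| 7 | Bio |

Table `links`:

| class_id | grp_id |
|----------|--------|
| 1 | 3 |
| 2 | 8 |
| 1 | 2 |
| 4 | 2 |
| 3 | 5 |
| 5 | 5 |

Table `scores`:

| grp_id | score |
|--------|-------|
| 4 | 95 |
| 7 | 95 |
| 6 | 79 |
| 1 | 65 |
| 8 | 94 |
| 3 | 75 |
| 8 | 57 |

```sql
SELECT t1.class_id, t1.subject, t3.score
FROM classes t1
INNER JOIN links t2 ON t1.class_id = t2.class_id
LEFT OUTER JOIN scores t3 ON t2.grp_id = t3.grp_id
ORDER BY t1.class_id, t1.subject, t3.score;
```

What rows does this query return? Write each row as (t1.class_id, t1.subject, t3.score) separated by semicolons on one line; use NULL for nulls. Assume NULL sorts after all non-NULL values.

(4, Art, NULL); (5, Math, NULL)

Step 1 — t1 INNER JOIN t2 on class_id → 2 row(s).
Then LEFT JOIN `scores t3` on grp_id: each of those 2 rows is kept; rows whose t2.grp_id has no match in t3 get NULL for t3's columns.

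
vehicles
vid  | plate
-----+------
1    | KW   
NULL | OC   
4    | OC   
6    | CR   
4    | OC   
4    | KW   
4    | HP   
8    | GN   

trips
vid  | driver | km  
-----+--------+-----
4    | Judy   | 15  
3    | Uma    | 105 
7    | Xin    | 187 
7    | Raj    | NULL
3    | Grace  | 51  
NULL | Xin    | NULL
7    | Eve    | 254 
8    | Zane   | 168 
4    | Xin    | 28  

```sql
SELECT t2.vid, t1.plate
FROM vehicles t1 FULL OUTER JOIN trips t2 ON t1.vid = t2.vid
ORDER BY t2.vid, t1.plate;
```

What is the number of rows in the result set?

18

FULL OUTER JOIN keeps every row from both sides; unmatched rows get NULL for the other side's columns.
Matching on t1.vid = t2.vid. A NULL in a compared column never satisfies the condition.
- t1[0] vid=1 → no match; kept with NULLs on the t2 side.
- t1[1] vid=NULL → no match; kept with NULLs on the t2 side.
- t1[2] vid=4 → 2 match(es) in t2 → 2 row(s).
- t1[3] vid=6 → no match; kept with NULLs on the t2 side.
- t1[4] vid=4 → 2 match(es) in t2 → 2 row(s).
- t1[5] vid=4 → 2 match(es) in t2 → 2 row(s).
- t1[6] vid=4 → 2 match(es) in t2 → 2 row(s).
- t1[7] vid=8 → 1 match(es) in t2 → 1 row(s).
- 6 t2 row(s) had no t1 match → kept, t1 columns NULL.
Total: 9 matched + 9 padded = 18 rows.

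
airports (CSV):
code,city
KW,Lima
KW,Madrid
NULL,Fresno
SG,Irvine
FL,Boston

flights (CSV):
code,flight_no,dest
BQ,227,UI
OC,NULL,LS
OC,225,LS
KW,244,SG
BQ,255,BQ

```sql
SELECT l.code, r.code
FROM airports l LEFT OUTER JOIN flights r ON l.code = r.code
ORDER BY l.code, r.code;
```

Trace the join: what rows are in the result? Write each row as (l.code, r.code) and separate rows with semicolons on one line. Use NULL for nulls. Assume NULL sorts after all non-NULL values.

LEFT JOIN keeps every row from `airports`; unmatched rows get NULL for `flights`'s columns.
Matching on l.code = r.code. A NULL in a compared column never satisfies the condition.
- code=KW: 1 matching r row(s), so 1 row(s) emitted.
- code=KW: 1 matching r row(s), so 1 row(s) emitted.
- code=NULL: no r row matches, row kept with r columns NULL.
- code=SG: no r row matches, row kept with r columns NULL.
- code=FL: no r row matches, row kept with r columns NULL.
After projecting and ordering:
l.code | r.code
FL | NULL
KW | KW
KW | KW
SG | NULL
NULL | NULL

(FL, NULL); (KW, KW); (KW, KW); (SG, NULL); (NULL, NULL)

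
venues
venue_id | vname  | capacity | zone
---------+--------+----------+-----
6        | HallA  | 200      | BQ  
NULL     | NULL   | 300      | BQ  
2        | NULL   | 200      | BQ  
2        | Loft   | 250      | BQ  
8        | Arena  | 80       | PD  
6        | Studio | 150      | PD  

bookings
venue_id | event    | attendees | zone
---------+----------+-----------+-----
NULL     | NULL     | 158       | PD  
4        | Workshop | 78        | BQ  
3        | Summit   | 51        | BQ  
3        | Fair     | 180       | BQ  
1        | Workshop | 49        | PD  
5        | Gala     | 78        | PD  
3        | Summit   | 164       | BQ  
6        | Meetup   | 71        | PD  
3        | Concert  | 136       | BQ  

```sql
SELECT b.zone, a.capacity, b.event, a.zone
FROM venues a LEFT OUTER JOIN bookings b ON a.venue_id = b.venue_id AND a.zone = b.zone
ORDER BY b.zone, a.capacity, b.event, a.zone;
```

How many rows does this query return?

6

LEFT JOIN keeps every row from `venues`; unmatched rows get NULL for `bookings`'s columns.
Matching on a.venue_id = b.venue_id AND a.zone = b.zone. A NULL in a compared column never satisfies the condition.
Matched pairs: 1; unmatched a rows kept: 5.
Total: 1 matched + 5 padded = 6 rows.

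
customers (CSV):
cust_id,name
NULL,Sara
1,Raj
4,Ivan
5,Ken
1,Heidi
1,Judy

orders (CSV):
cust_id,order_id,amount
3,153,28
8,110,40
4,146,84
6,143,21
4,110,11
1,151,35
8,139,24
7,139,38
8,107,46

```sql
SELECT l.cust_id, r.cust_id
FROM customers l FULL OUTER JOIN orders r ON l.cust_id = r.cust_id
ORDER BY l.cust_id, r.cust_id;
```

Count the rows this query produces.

FULL OUTER JOIN keeps every row from both sides; unmatched rows get NULL for the other side's columns.
Matching on l.cust_id = r.cust_id. A NULL in a compared column never satisfies the condition.
- l (cust_id=NULL) has no partner → padded with NULL.
- l (cust_id=1) pairs with 1 row(s) of r.
- l (cust_id=4) pairs with 2 row(s) of r.
- l (cust_id=5) has no partner → padded with NULL.
- l (cust_id=1) pairs with 1 row(s) of r.
- l (cust_id=1) pairs with 1 row(s) of r.
- 6 r row(s) had no l match → kept, l columns NULL.
Total: 5 matched + 8 padded = 13 rows.

13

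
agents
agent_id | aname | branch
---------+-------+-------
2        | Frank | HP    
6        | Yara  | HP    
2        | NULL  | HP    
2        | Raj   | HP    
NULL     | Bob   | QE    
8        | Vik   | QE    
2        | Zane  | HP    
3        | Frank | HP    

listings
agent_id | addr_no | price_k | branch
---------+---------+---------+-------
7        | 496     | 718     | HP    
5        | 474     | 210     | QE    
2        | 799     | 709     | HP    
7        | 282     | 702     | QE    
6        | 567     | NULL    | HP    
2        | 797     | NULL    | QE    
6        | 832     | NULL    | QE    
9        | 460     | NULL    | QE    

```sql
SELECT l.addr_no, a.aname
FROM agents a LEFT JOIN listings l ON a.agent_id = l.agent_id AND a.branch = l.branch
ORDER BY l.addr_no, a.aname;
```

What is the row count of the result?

8

LEFT JOIN keeps every row from `agents`; unmatched rows get NULL for `listings`'s columns.
Matching on a.agent_id = l.agent_id AND a.branch = l.branch. A NULL in a compared column never satisfies the condition.
- agent_id=2, branch=HP: 1 matching l row(s), so 1 row(s) emitted.
- agent_id=6, branch=HP: 1 matching l row(s), so 1 row(s) emitted.
- agent_id=2, branch=HP: 1 matching l row(s), so 1 row(s) emitted.
- agent_id=2, branch=HP: 1 matching l row(s), so 1 row(s) emitted.
- agent_id=NULL, branch=QE: no l row matches, row kept with l columns NULL.
- agent_id=8, branch=QE: no l row matches, row kept with l columns NULL.
- agent_id=2, branch=HP: 1 matching l row(s), so 1 row(s) emitted.
- agent_id=3, branch=HP: no l row matches, row kept with l columns NULL.
Total: 5 matched + 3 padded = 8 rows.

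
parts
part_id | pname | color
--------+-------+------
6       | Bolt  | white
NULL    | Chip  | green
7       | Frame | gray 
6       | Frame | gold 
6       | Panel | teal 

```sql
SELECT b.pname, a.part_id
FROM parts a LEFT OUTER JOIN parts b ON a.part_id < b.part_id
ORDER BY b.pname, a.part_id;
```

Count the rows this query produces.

5

LEFT JOIN keeps every row from `parts a`; unmatched rows get NULL for `parts b`'s columns.
Matching on a.part_id < b.part_id. A NULL in a compared column never satisfies the condition.
Matched pairs: 3; unmatched a rows kept: 2.
Total: 3 matched + 2 padded = 5 rows.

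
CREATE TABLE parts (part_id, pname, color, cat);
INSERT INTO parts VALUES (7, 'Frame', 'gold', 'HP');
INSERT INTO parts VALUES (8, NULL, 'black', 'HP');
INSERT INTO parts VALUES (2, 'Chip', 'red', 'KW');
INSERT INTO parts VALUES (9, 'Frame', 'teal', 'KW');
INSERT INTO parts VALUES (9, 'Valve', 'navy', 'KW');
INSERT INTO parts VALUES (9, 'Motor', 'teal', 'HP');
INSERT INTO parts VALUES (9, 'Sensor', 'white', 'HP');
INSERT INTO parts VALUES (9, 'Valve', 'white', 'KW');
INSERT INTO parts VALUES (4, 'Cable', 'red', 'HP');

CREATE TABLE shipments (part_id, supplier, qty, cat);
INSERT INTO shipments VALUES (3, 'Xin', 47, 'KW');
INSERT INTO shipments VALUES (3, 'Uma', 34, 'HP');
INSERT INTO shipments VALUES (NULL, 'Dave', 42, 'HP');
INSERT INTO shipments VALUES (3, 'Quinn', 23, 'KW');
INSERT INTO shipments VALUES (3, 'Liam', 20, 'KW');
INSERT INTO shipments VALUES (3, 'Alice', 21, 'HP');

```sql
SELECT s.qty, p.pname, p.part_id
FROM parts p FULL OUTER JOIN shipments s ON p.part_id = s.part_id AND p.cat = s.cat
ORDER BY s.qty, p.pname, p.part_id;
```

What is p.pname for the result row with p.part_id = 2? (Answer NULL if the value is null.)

Chip

FULL OUTER JOIN keeps every row from both sides; unmatched rows get NULL for the other side's columns.
Matching on p.part_id = s.part_id AND p.cat = s.cat. A NULL in a compared column never satisfies the condition.
- p (part_id=7, cat=HP) has no partner → padded with NULL.
- p (part_id=8, cat=HP) has no partner → padded with NULL.
- p (part_id=2, cat=KW) has no partner → padded with NULL.
- p (part_id=9, cat=KW) has no partner → padded with NULL.
- p (part_id=9, cat=KW) has no partner → padded with NULL.
- p (part_id=9, cat=HP) has no partner → padded with NULL.
- p (part_id=9, cat=HP) has no partner → padded with NULL.
- p (part_id=9, cat=KW) has no partner → padded with NULL.
- p (part_id=4, cat=HP) has no partner → padded with NULL.
- 6 s row(s) had no p match → kept, p columns NULL.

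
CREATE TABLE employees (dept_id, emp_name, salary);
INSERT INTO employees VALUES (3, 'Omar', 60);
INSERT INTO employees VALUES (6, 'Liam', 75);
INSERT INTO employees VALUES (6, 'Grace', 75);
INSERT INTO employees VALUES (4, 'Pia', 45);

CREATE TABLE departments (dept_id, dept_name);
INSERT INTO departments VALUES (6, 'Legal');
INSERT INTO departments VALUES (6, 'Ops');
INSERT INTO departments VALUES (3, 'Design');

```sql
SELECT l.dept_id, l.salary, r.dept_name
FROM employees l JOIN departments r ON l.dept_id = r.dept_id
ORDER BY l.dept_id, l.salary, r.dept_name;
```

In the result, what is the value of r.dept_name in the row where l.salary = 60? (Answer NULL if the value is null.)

Design

INNER JOIN keeps only pairs where the ON condition holds.
Matching on l.dept_id = r.dept_id.
- l[0] dept_id=3 → 1 match(es) in r → 1 row(s).
- l[1] dept_id=6 → 2 match(es) in r → 2 row(s).
- l[2] dept_id=6 → 2 match(es) in r → 2 row(s).
- l[3] dept_id=4 → no match; dropped.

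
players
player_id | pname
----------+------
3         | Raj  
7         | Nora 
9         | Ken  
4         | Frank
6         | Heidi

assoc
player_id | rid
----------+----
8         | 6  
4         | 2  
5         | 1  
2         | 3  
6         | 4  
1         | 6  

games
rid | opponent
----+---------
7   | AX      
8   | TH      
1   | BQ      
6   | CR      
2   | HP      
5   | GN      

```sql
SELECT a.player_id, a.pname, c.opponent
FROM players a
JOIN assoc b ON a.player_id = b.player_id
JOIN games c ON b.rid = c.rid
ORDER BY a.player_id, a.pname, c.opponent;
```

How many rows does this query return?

Step 1 — a INNER JOIN b on player_id → 2 row(s).
Then INNER JOIN `games c` on rid: keep only rows whose b.rid appears in c.
Result: 1 row(s).

1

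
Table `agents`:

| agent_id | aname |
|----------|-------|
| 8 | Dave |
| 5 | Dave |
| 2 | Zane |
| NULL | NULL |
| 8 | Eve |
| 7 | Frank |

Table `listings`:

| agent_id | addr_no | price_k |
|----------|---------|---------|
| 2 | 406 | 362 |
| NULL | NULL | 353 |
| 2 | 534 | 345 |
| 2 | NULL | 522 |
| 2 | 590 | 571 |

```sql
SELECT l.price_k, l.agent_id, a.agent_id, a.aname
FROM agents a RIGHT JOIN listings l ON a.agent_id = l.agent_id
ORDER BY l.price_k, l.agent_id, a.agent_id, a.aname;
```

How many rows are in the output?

RIGHT JOIN keeps every row from `listings`; unmatched rows get NULL for `agents`'s columns.
Matching on a.agent_id = l.agent_id. A NULL in a compared column never satisfies the condition.
Matched pairs: 4; unmatched l rows kept: 1.
Total: 4 matched + 1 padded = 5 rows.

5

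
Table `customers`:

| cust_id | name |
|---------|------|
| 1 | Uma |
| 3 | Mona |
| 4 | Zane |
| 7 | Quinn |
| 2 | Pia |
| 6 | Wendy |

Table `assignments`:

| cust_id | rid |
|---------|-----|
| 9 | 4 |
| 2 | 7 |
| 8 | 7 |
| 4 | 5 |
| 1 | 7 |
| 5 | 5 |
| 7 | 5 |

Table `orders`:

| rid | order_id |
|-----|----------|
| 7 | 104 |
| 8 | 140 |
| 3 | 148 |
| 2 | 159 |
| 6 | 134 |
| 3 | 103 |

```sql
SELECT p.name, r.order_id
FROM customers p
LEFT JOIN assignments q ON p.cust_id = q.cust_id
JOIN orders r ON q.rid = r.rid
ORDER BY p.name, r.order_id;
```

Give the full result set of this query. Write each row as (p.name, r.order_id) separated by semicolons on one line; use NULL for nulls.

(Pia, 104); (Uma, 104)

Evaluate left to right. First `customers p LEFT JOIN assignments q` on cust_id: 6 row(s).
Then INNER JOIN `orders r` on rid: keep only rows whose q.rid appears in r.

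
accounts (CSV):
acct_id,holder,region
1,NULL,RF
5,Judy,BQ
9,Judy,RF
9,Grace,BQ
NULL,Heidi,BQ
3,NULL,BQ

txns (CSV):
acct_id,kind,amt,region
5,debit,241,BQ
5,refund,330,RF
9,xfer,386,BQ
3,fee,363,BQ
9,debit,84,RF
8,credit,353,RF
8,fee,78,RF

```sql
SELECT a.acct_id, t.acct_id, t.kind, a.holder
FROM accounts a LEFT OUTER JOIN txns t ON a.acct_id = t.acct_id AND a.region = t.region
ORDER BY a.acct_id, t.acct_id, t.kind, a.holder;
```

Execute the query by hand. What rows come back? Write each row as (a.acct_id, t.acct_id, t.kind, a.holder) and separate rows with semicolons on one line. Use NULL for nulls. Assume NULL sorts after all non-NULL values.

LEFT JOIN keeps every row from `accounts`; unmatched rows get NULL for `txns`'s columns.
Matching on a.acct_id = t.acct_id AND a.region = t.region. A NULL in a compared column never satisfies the condition.
- acct_id=1, region=RF: no t row matches, row kept with t columns NULL.
- acct_id=5, region=BQ: 1 matching t row(s), so 1 row(s) emitted.
- acct_id=9, region=RF: 1 matching t row(s), so 1 row(s) emitted.
- acct_id=9, region=BQ: 1 matching t row(s), so 1 row(s) emitted.
- acct_id=NULL, region=BQ: no t row matches, row kept with t columns NULL.
- acct_id=3, region=BQ: 1 matching t row(s), so 1 row(s) emitted.
After projecting and ordering:
a.acct_id | t.acct_id | t.kind | a.holder
1 | NULL | NULL | NULL
3 | 3 | fee | NULL
5 | 5 | debit | Judy
9 | 9 | debit | Judy
9 | 9 | xfer | Grace
NULL | NULL | NULL | Heidi

(1, NULL, NULL, NULL); (3, 3, fee, NULL); (5, 5, debit, Judy); (9, 9, debit, Judy); (9, 9, xfer, Grace); (NULL, NULL, NULL, Heidi)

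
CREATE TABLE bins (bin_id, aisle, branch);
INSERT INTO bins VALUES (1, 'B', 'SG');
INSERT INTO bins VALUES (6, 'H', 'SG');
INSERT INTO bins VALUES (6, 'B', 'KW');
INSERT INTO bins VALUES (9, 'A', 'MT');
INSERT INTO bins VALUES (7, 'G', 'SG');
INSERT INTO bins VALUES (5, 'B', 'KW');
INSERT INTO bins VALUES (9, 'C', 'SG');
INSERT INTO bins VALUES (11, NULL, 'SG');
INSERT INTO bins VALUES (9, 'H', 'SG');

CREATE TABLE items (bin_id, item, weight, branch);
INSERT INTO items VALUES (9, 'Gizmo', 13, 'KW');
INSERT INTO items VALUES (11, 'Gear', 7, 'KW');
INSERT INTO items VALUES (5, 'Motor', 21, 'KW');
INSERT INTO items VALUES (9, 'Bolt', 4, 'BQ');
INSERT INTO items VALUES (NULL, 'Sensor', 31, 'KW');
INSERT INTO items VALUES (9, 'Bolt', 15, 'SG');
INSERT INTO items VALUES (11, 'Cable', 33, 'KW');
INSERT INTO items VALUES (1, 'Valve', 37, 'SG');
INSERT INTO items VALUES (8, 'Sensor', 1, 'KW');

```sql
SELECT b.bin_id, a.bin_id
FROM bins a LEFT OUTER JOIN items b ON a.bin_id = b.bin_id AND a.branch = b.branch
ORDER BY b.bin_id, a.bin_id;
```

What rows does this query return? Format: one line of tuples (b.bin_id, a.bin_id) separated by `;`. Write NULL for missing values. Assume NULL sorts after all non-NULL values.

LEFT JOIN keeps every row from `bins`; unmatched rows get NULL for `items`'s columns.
Matching on a.bin_id = b.bin_id AND a.branch = b.branch. A NULL in a compared column never satisfies the condition.
- bin_id=1, branch=SG: 1 matching b row(s), so 1 row(s) emitted.
- bin_id=6, branch=SG: no b row matches, row kept with b columns NULL.
- bin_id=6, branch=KW: no b row matches, row kept with b columns NULL.
- bin_id=9, branch=MT: no b row matches, row kept with b columns NULL.
- bin_id=7, branch=SG: no b row matches, row kept with b columns NULL.
- bin_id=5, branch=KW: 1 matching b row(s), so 1 row(s) emitted.
- bin_id=9, branch=SG: 1 matching b row(s), so 1 row(s) emitted.
- bin_id=11, branch=SG: no b row matches, row kept with b columns NULL.
- bin_id=9, branch=SG: 1 matching b row(s), so 1 row(s) emitted.
After projecting and ordering:
b.bin_id | a.bin_id
1 | 1
5 | 5
9 | 9
9 | 9
NULL | 6
NULL | 6
NULL | 7
NULL | 9
NULL | 11

(1, 1); (5, 5); (9, 9); (9, 9); (NULL, 6); (NULL, 6); (NULL, 7); (NULL, 9); (NULL, 11)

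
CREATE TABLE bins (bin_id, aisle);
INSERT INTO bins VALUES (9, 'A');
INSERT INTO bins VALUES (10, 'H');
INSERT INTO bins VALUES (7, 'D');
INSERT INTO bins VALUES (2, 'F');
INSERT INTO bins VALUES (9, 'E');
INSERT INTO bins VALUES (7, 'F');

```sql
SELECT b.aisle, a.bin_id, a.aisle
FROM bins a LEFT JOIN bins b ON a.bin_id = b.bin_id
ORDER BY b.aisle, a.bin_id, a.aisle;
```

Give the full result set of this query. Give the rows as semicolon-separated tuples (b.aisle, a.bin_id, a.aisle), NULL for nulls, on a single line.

(A, 9, A); (A, 9, E); (D, 7, D); (D, 7, F); (E, 9, A); (E, 9, E); (F, 2, F); (F, 7, D); (F, 7, F); (H, 10, H)

LEFT JOIN keeps every row from `bins a`; unmatched rows get NULL for `bins b`'s columns.
Matching on a.bin_id = b.bin_id.
- a row (bin_id=9): matches 2 b row(s) → 2 output row(s).
- a row (bin_id=10): matches 1 b row(s) → 1 output row(s).
- a row (bin_id=7): matches 2 b row(s) → 2 output row(s).
- a row (bin_id=2): matches 1 b row(s) → 1 output row(s).
- a row (bin_id=9): matches 2 b row(s) → 2 output row(s).
- a row (bin_id=7): matches 2 b row(s) → 2 output row(s).
After projecting and ordering:
b.aisle | a.bin_id | a.aisle
A | 9 | A
A | 9 | E
D | 7 | D
D | 7 | F
E | 9 | A
E | 9 | E
F | 2 | F
F | 7 | D
F | 7 | F
H | 10 | H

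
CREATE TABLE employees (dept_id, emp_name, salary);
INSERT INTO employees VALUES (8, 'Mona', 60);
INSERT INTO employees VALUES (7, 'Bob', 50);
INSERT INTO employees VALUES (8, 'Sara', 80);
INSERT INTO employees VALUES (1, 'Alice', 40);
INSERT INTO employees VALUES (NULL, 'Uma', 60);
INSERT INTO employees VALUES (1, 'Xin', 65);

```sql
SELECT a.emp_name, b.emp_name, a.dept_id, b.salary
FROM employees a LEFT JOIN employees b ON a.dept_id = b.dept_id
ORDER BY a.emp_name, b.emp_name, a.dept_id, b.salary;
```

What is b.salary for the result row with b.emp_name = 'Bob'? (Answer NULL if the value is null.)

50

LEFT JOIN keeps every row from `employees a`; unmatched rows get NULL for `employees b`'s columns.
Matching on a.dept_id = b.dept_id. A NULL in a compared column never satisfies the condition.
Matched pairs: 9; unmatched a rows kept: 1.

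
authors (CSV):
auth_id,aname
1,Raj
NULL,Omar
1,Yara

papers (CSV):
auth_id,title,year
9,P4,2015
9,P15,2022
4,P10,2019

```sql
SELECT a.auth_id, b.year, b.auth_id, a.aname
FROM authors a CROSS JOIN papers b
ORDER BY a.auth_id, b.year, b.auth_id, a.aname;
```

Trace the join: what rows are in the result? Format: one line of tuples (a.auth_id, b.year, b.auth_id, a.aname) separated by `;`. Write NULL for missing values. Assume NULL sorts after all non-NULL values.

(1, 2015, 9, Raj); (1, 2015, 9, Yara); (1, 2019, 4, Raj); (1, 2019, 4, Yara); (1, 2022, 9, Raj); (1, 2022, 9, Yara); (NULL, 2015, 9, Omar); (NULL, 2019, 4, Omar); (NULL, 2022, 9, Omar)

CROSS JOIN pairs every row of `authors` with every row of `papers`: 3 × 3 = 9 rows.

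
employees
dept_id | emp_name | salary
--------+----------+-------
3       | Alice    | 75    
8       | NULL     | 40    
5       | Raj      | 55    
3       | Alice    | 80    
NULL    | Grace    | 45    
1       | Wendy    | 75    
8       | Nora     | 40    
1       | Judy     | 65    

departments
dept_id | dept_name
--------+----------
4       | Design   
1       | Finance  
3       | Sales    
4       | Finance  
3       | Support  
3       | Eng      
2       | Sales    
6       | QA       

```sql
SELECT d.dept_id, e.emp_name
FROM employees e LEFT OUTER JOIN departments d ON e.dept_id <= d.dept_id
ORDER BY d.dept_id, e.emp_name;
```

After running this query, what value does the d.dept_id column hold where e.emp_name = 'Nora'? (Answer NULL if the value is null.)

NULL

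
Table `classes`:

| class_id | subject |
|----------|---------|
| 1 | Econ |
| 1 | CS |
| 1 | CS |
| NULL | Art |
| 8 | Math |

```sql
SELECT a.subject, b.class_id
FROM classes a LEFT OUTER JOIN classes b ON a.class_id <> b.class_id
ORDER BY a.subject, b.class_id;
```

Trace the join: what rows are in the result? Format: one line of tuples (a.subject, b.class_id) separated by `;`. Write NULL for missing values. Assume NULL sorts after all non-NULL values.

(Art, NULL); (CS, 8); (CS, 8); (Econ, 8); (Math, 1); (Math, 1); (Math, 1)

LEFT JOIN keeps every row from `classes a`; unmatched rows get NULL for `classes b`'s columns.
Matching on a.class_id <> b.class_id. A NULL in a compared column never satisfies the condition.
- a row (class_id=1): matches 1 b row(s) → 1 output row(s).
- a row (class_id=1): matches 1 b row(s) → 1 output row(s).
- a row (class_id=1): matches 1 b row(s) → 1 output row(s).
- a row (class_id=NULL): no match → kept, b columns NULL.
- a row (class_id=8): matches 3 b row(s) → 3 output row(s).
After projecting and ordering:
a.subject | b.class_id
Art | NULL
CS | 8
CS | 8
Econ | 8
Math | 1
Math | 1
Math | 1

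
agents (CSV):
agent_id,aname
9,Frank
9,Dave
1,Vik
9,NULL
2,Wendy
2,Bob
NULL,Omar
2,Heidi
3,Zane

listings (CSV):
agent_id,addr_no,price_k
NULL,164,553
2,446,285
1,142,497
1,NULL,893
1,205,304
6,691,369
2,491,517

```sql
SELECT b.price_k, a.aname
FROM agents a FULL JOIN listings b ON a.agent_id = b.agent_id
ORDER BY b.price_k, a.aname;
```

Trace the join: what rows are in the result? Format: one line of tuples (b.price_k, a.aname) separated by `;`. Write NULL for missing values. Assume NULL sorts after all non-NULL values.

(285, Bob); (285, Heidi); (285, Wendy); (304, Vik); (369, NULL); (497, Vik); (517, Bob); (517, Heidi); (517, Wendy); (553, NULL); (893, Vik); (NULL, Dave); (NULL, Frank); (NULL, Omar); (NULL, Zane); (NULL, NULL)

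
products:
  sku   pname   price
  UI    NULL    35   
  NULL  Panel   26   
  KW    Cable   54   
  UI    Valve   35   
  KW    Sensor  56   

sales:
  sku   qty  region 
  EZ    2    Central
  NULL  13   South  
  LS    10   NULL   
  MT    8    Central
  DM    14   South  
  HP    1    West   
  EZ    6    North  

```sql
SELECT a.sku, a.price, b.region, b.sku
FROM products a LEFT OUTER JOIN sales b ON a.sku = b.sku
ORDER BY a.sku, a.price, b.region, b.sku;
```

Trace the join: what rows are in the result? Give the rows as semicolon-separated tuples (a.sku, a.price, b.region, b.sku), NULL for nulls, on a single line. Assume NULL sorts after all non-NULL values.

LEFT JOIN keeps every row from `products`; unmatched rows get NULL for `sales`'s columns.
Matching on a.sku = b.sku. A NULL in a compared column never satisfies the condition.
- sku=UI: no b row matches, row kept with b columns NULL.
- sku=NULL: no b row matches, row kept with b columns NULL.
- sku=KW: no b row matches, row kept with b columns NULL.
- sku=UI: no b row matches, row kept with b columns NULL.
- sku=KW: no b row matches, row kept with b columns NULL.
After projecting and ordering:
a.sku | a.price | b.region | b.sku
KW | 54 | NULL | NULL
KW | 56 | NULL | NULL
UI | 35 | NULL | NULL
UI | 35 | NULL | NULL
NULL | 26 | NULL | NULL

(KW, 54, NULL, NULL); (KW, 56, NULL, NULL); (UI, 35, NULL, NULL); (UI, 35, NULL, NULL); (NULL, 26, NULL, NULL)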